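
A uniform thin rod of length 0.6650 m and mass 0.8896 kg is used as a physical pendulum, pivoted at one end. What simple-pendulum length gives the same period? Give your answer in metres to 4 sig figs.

The equivalent simple-pendulum length is L_eq = I/(md), where I is about the pivot and d = 0.33250 m.
I_cm = (1/12)mL² = 0.032784 kg·m², so I = I_cm + md² = 0.032784 + 0.098351 = 0.13113 kg·m².
L_eq = 0.13113/(0.8896 × 0.33250) = 0.4433 m.

0.4433 m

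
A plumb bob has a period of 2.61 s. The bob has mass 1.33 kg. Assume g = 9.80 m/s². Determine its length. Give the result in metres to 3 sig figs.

1.69 m

From T = 2π√(L/g), L = gT²/(4π²) = 9.80 × 2.610²/(4π²) = 1.69 m.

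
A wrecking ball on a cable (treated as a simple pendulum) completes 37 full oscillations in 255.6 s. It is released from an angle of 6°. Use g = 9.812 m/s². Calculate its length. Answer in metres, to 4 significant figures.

T = 255.6/37 = 6.9081 s.
From T = 2π√(L/g), L = gT²/(4π²) = 9.812 × 6.9081²/(4π²) = 11.86 m.

11.86 m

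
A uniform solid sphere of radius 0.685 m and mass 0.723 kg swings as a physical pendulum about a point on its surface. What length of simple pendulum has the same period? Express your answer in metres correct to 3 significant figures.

The equivalent simple-pendulum length is L_eq = I/(md), where I is about the pivot and d = 0.6850 m.
I_cm = (2/5)mR² = 0.1357 kg·m², so I = I_cm + md² = 0.1357 + 0.3392 = 0.4749 kg·m².
L_eq = 0.4749/(0.723 × 0.6850) = 0.959 m.

0.959 m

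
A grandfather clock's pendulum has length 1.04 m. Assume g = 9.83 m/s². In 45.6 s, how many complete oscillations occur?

22

T = 2π√(L/g) = 2π√(1.04/9.83) = 2.044 s.
Number of complete oscillations = ⌊45.6/2.044⌋ = ⌊22.31⌋ = 22.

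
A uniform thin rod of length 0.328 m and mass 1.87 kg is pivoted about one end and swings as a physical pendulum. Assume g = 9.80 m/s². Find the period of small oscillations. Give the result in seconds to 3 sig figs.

0.939 s

For a physical pendulum T = 2π√(I/(mgd)), with d = 0.1640 m from pivot to centre of mass.
I_cm = mL²/12 = 1.87 × 0.328²/12 = 0.01677 kg·m²; I = I_cm + md² = 0.01677 + 1.87 × 0.1640² = 0.06706 kg·m².
T = 2π√(0.06706/(1.87 × 9.80 × 0.1640)) = 0.939 s.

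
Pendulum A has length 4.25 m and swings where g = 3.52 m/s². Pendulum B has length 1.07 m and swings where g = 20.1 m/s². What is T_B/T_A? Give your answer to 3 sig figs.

0.210

T = 2π√(L/g), so T_B/T_A = √((L_B/g_B)/(L_A/g_A)) = √((1.07/20.1)/(4.25/3.52)) = 0.210.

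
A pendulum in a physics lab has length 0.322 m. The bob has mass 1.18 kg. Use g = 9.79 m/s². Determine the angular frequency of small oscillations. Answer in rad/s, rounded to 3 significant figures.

ω = √(g/L) = √(9.79/0.322) = 5.51 rad/s.

5.51 rad/s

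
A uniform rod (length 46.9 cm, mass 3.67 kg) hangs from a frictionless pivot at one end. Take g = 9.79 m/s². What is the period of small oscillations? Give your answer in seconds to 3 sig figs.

For a physical pendulum T = 2π√(I/(mgd)), with d = 0.2345 m from pivot to centre of mass.
I_cm = mL²/12 = 3.67 × 0.469²/12 = 0.06727 kg·m²; I = I_cm + md² = 0.06727 + 3.67 × 0.2345² = 0.2691 kg·m².
T = 2π√(0.2691/(3.67 × 9.79 × 0.2345)) = 1.12 s.

1.12 s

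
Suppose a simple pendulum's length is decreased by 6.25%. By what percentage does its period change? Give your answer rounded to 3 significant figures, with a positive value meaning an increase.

-3.18%

T ∝ √L, so T'/T = √(0.9375) = 0.9682.
Percentage change in T = (0.9682 − 1) × 100% = -3.18%.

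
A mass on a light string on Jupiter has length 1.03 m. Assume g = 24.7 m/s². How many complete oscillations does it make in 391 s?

T = 2π√(L/g) = 2π√(1.03/24.7) = 1.283 s.
Number of complete oscillations = ⌊391/1.283⌋ = ⌊304.7⌋ = 304.

304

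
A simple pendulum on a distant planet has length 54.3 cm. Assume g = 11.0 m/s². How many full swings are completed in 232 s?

166

T = 2π√(L/g) = 2π√(0.543/11.0) = 1.396 s.
Number of complete oscillations = ⌊232/1.396⌋ = ⌊166.2⌋ = 166.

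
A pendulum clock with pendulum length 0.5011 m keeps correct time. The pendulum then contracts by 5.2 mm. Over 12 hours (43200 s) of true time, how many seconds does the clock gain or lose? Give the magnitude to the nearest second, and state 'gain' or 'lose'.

gain 226 s

T ∝ √L, so T'/T = √(0.49590/0.5011) = 0.994798.
In 43200 s of true time the clock registers 43200/0.994798 = 43425.9 s, so it gains 226 s.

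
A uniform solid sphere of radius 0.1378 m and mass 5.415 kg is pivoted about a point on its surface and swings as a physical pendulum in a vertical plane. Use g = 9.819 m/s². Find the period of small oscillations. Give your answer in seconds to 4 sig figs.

0.8807 s

I_cm = (2/5)mr² = 0.041130 kg·m². The pivot is at distance d = 0.1378 m from the centre of mass.
By the parallel-axis theorem, I = I_cm + md² = 0.041130 + 0.10282 = 0.14395 kg·m².
T = 2π√(I/(mgd)) = 2π√(0.14395/(5.415 × 9.819 × 0.1378)) = 0.8807 s.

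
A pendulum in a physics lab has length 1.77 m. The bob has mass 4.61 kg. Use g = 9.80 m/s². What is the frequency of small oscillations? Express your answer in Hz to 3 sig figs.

T = 2π√(L/g) = 2π√(1.77/9.80) = 2.670 s, so f = 1/T = 0.374 Hz.

0.374 Hz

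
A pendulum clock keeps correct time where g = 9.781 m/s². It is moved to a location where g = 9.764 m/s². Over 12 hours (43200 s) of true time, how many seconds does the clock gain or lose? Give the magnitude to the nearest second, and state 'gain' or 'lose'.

lose 38 s

The clock's period scales as T ∝ 1/√g, so T'/T = √(9.781/9.764) = 1.00087.
In 43200 s of true time the clock registers 43200/1.00087 = 43162.4 s, so it loses 38 s.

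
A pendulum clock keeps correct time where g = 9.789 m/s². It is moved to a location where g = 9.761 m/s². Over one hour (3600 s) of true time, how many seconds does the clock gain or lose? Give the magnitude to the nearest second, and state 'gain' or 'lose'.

The clock's period scales as T ∝ 1/√g, so T'/T = √(9.789/9.761) = 1.00143.
In 3600 s of true time the clock registers 3600/1.00143 = 3594.8 s, so it loses 5 s.

lose 5 s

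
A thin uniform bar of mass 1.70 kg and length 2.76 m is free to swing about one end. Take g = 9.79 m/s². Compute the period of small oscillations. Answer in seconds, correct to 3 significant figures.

For a physical pendulum T = 2π√(I/(mgd)), with d = 1.380 m from pivot to centre of mass.
I_cm = mL²/12 = 1.70 × 2.76²/12 = 1.079 kg·m²; I = I_cm + md² = 1.079 + 1.70 × 1.380² = 4.317 kg·m².
T = 2π√(4.317/(1.70 × 9.79 × 1.380)) = 2.72 s.

2.72 s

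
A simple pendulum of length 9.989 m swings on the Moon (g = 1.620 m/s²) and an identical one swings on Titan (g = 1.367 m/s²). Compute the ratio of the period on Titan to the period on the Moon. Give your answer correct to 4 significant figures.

T ∝ 1/√g, so T₂/T₁ = √(g₁/g₂) = √(1.620/1.367) = 1.089.

1.089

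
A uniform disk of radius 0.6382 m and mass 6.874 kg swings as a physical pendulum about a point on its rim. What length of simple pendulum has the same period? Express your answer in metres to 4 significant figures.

0.9573 m

The equivalent simple-pendulum length is L_eq = I/(md), where I is about the pivot and d = 0.63820 m.
I_cm = ½mR² = 1.3999 kg·m², so I = I_cm + md² = 1.3999 + 2.7998 = 4.1997 kg·m².
L_eq = 4.1997/(6.874 × 0.63820) = 0.9573 m.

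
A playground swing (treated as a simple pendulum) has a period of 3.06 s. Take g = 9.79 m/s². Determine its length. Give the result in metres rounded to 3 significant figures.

2.32 m

From T = 2π√(L/g), L = gT²/(4π²) = 9.79 × 3.060²/(4π²) = 2.32 m.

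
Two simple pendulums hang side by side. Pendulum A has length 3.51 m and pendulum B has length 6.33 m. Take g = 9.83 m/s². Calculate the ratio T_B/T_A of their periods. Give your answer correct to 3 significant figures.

T ∝ √L, so T_B/T_A = √(L_B/L_A) = √(6.33/3.51) = 1.34.

1.34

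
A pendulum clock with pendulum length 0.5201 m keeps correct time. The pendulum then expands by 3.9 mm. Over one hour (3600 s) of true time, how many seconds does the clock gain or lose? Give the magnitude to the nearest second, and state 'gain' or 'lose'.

lose 13 s

T ∝ √L, so T'/T = √(0.52400/0.5201) = 1.00374.
In 3600 s of true time the clock registers 3600/1.00374 = 3586.6 s, so it loses 13 s.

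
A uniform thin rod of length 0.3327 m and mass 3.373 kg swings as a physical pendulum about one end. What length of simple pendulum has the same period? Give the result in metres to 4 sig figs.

The equivalent simple-pendulum length is L_eq = I/(md), where I is about the pivot and d = 0.16635 m.
I_cm = (1/12)mL² = 0.031113 kg·m², so I = I_cm + md² = 0.031113 + 0.093339 = 0.12445 kg·m².
L_eq = 0.12445/(3.373 × 0.16635) = 0.2218 m.

0.2218 m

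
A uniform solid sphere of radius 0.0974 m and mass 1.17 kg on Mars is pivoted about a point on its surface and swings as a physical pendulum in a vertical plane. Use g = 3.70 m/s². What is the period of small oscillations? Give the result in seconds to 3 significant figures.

I_cm = (2/5)mr² = 0.004440 kg·m². The pivot is at distance d = 0.0974 m from the centre of mass.
By the parallel-axis theorem, I = I_cm + md² = 0.004440 + 0.01110 = 0.01554 kg·m².
T = 2π√(I/(mgd)) = 2π√(0.01554/(1.17 × 3.70 × 0.0974)) = 1.21 s.

1.21 s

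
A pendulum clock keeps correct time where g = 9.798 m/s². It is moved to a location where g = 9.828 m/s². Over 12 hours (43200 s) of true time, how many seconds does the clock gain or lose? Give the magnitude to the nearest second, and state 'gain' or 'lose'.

The clock's period scales as T ∝ 1/√g, so T'/T = √(9.798/9.828) = 0.998473.
In 43200 s of true time the clock registers 43200/0.998473 = 43266.1 s, so it gains 66 s.

gain 66 s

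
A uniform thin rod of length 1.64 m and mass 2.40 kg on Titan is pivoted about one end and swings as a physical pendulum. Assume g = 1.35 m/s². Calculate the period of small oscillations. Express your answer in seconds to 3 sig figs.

For a physical pendulum T = 2π√(I/(mgd)), with d = 0.8200 m from pivot to centre of mass.
I_cm = mL²/12 = 2.40 × 1.64²/12 = 0.5379 kg·m²; I = I_cm + md² = 0.5379 + 2.40 × 0.8200² = 2.152 kg·m².
T = 2π√(2.152/(2.40 × 1.35 × 0.8200)) = 5.65 s.

5.65 s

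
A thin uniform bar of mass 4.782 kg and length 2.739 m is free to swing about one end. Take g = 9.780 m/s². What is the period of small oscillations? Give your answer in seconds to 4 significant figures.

For a physical pendulum T = 2π√(I/(mgd)), with d = 1.3695 m from pivot to centre of mass.
I_cm = mL²/12 = 4.782 × 2.739²/12 = 2.9896 kg·m²; I = I_cm + md² = 2.9896 + 4.782 × 1.3695² = 11.958 kg·m².
T = 2π√(11.958/(4.782 × 9.780 × 1.3695)) = 2.715 s.

2.715 s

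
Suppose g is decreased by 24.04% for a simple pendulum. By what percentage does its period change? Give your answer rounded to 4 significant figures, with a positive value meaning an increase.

T ∝ 1/√g, so T'/T = 1/√(0.75960) = 1.1474.
Percentage change in T = (1.1474 − 1) × 100% = 14.74%.

14.74%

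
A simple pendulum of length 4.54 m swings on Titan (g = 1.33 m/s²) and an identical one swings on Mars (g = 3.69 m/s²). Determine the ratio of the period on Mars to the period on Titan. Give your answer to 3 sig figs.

0.600

T ∝ 1/√g, so T₂/T₁ = √(g₁/g₂) = √(1.33/3.69) = 0.600.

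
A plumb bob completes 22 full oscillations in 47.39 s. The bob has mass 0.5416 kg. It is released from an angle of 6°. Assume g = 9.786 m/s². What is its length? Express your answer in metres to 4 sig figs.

1.150 m

T = 47.39/22 = 2.1541 s.
From T = 2π√(L/g), L = gT²/(4π²) = 9.786 × 2.1541²/(4π²) = 1.150 m.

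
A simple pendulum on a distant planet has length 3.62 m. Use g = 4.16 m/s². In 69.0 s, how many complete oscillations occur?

T = 2π√(L/g) = 2π√(3.62/4.16) = 5.861 s.
Number of complete oscillations = ⌊69.0/5.861⌋ = ⌊11.77⌋ = 11.

11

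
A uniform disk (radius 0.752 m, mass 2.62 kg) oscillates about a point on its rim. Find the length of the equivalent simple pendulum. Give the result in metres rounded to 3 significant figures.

The equivalent simple-pendulum length is L_eq = I/(md), where I is about the pivot and d = 0.7520 m.
I_cm = ½mR² = 0.7408 kg·m², so I = I_cm + md² = 0.7408 + 1.482 = 2.222 kg·m².
L_eq = 2.222/(2.62 × 0.7520) = 1.13 m.

1.13 m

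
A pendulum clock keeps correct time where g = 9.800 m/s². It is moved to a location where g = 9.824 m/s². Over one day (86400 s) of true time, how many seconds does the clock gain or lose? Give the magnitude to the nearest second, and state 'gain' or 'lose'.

gain 106 s

The clock's period scales as T ∝ 1/√g, so T'/T = √(9.800/9.824) = 0.998778.
In 86400 s of true time the clock registers 86400/0.998778 = 86505.7 s, so it gains 106 s.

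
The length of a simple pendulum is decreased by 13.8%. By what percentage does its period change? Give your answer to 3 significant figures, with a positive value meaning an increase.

-7.16%

T ∝ √L, so T'/T = √(0.8620) = 0.9284.
Percentage change in T = (0.9284 − 1) × 100% = -7.16%.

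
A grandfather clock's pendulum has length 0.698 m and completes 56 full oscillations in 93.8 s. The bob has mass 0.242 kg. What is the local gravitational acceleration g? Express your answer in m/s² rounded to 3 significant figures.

9.82 m/s²

T = 93.8/56 = 1.675 s.
From T = 2π√(L/g), g = 4π²L/T² = 4π² × 0.698/1.675² = 9.82 m/s².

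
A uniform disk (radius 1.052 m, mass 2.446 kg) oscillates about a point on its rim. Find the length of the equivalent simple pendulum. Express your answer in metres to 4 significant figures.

The equivalent simple-pendulum length is L_eq = I/(md), where I is about the pivot and d = 1.0520 m.
I_cm = ½mR² = 1.3535 kg·m², so I = I_cm + md² = 1.3535 + 2.7070 = 4.0605 kg·m².
L_eq = 4.0605/(2.446 × 1.0520) = 1.578 m.

1.578 m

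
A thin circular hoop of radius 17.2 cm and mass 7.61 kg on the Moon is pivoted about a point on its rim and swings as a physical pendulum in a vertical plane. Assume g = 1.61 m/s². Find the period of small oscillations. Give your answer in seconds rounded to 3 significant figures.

I_cm = mr² = 0.2251 kg·m². The pivot is at distance d = 0.172 m from the centre of mass.
By the parallel-axis theorem, I = I_cm + md² = 0.2251 + 0.2251 = 0.4503 kg·m².
T = 2π√(I/(mgd)) = 2π√(0.4503/(7.61 × 1.61 × 0.172)) = 2.90 s.

2.90 s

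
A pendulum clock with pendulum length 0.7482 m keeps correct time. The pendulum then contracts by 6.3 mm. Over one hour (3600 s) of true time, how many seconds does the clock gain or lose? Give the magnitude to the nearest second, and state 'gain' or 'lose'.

T ∝ √L, so T'/T = √(0.74190/0.7482) = 0.995781.
In 3600 s of true time the clock registers 3600/0.995781 = 3615.3 s, so it gains 15 s.

gain 15 s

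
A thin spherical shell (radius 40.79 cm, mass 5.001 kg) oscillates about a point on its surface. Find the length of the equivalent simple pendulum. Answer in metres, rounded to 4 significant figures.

The equivalent simple-pendulum length is L_eq = I/(md), where I is about the pivot and d = 0.40790 m.
I_cm = (2/3)mR² = 0.55472 kg·m², so I = I_cm + md² = 0.55472 + 0.83208 = 1.3868 kg·m².
L_eq = 1.3868/(5.001 × 0.40790) = 0.6798 m.

0.6798 m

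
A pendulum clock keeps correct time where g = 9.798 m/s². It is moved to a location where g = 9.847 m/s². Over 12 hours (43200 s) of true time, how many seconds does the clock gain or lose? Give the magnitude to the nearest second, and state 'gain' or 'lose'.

The clock's period scales as T ∝ 1/√g, so T'/T = √(9.798/9.847) = 0.997509.
In 43200 s of true time the clock registers 43200/0.997509 = 43307.9 s, so it gains 108 s.

gain 108 s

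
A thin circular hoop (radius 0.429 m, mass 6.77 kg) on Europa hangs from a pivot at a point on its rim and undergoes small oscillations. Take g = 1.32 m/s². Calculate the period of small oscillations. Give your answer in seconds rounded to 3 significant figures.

5.07 s

I_cm = mr² = 1.246 kg·m². The pivot is at distance d = 0.429 m from the centre of mass.
By the parallel-axis theorem, I = I_cm + md² = 1.246 + 1.246 = 2.492 kg·m².
T = 2π√(I/(mgd)) = 2π√(2.492/(6.77 × 1.32 × 0.429)) = 5.07 s.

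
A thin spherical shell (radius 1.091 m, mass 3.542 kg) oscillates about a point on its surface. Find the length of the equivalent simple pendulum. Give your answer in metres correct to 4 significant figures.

1.818 m

The equivalent simple-pendulum length is L_eq = I/(md), where I is about the pivot and d = 1.0910 m.
I_cm = (2/3)mR² = 2.8107 kg·m², so I = I_cm + md² = 2.8107 + 4.2160 = 7.0266 kg·m².
L_eq = 7.0266/(3.542 × 1.0910) = 1.818 m.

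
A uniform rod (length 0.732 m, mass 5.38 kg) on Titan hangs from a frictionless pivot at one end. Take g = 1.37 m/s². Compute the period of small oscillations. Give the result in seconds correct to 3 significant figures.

For a physical pendulum T = 2π√(I/(mgd)), with d = 0.3660 m from pivot to centre of mass.
I_cm = mL²/12 = 5.38 × 0.732²/12 = 0.2402 kg·m²; I = I_cm + md² = 0.2402 + 5.38 × 0.3660² = 0.9609 kg·m².
T = 2π√(0.9609/(5.38 × 1.37 × 0.3660)) = 3.75 s.

3.75 s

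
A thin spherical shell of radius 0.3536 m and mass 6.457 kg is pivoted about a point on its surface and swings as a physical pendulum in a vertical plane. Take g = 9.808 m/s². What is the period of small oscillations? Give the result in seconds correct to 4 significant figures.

I_cm = (2/3)mr² = 0.53823 kg·m². The pivot is at distance d = 0.3536 m from the centre of mass.
By the parallel-axis theorem, I = I_cm + md² = 0.53823 + 0.80734 = 1.3456 kg·m².
T = 2π√(I/(mgd)) = 2π√(1.3456/(6.457 × 9.808 × 0.3536)) = 1.540 s.

1.540 s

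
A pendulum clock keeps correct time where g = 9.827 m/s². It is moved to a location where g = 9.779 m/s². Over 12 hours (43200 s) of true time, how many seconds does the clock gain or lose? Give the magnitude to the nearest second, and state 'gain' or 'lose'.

lose 106 s

The clock's period scales as T ∝ 1/√g, so T'/T = √(9.827/9.779) = 1.00245.
In 43200 s of true time the clock registers 43200/1.00245 = 43094.4 s, so it loses 106 s.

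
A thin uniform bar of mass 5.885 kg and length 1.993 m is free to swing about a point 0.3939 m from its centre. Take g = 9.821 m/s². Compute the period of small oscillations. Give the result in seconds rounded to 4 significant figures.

For a physical pendulum T = 2π√(I/(mgd)), with d = 0.39390 m from pivot to centre of mass.
I_cm = mL²/12 = 5.885 × 1.993²/12 = 1.9480 kg·m²; I = I_cm + md² = 1.9480 + 5.885 × 0.39390² = 2.8611 kg·m².
T = 2π√(2.8611/(5.885 × 9.821 × 0.39390)) = 2.227 s.

2.227 s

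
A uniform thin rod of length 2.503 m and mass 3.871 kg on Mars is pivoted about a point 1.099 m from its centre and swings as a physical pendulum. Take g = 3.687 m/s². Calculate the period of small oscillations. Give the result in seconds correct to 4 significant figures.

4.105 s

For a physical pendulum T = 2π√(I/(mgd)), with d = 1.0990 m from pivot to centre of mass.
I_cm = mL²/12 = 3.871 × 2.503²/12 = 2.0210 kg·m²; I = I_cm + md² = 2.0210 + 3.871 × 1.0990² = 6.6964 kg·m².
T = 2π√(6.6964/(3.871 × 3.687 × 1.0990)) = 4.105 s.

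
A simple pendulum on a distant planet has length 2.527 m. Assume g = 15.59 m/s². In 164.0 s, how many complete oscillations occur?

T = 2π√(L/g) = 2π√(2.527/15.59) = 2.5296 s.
Number of complete oscillations = ⌊164.0/2.5296⌋ = ⌊64.831⌋ = 64.

64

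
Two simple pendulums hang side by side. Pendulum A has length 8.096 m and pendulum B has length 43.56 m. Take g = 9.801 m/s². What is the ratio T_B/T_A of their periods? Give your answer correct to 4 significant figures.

T ∝ √L, so T_B/T_A = √(L_B/L_A) = √(43.56/8.096) = 2.320.

2.320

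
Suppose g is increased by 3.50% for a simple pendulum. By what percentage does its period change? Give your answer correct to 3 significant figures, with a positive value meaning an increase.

-1.71%

T ∝ 1/√g, so T'/T = 1/√(1.035) = 0.9829.
Percentage change in T = (0.9829 − 1) × 100% = -1.71%.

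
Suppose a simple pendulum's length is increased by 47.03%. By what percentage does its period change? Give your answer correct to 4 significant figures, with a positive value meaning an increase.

21.26%

T ∝ √L, so T'/T = √(1.4703) = 1.2126.
Percentage change in T = (1.2126 − 1) × 100% = 21.26%.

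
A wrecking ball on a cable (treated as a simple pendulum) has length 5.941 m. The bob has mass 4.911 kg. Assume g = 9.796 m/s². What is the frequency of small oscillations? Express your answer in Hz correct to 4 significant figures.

T = 2π√(L/g) = 2π√(5.941/9.796) = 4.8931 s, so f = 1/T = 0.2044 Hz.

0.2044 Hz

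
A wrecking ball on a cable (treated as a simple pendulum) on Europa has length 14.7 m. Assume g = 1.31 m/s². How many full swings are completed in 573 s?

27

T = 2π√(L/g) = 2π√(14.7/1.31) = 21.05 s.
Number of complete oscillations = ⌊573/21.05⌋ = ⌊27.22⌋ = 27.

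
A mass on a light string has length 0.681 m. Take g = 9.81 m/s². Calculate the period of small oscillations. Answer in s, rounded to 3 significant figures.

T = 2π√(L/g) = 2π√(0.681/9.81) = 2π × 0.2635 = 1.66 s.

1.66 s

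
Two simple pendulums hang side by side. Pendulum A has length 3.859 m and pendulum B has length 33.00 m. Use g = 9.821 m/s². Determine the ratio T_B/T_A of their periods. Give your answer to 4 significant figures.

2.924

T ∝ √L, so T_B/T_A = √(L_B/L_A) = √(33.00/3.859) = 2.924.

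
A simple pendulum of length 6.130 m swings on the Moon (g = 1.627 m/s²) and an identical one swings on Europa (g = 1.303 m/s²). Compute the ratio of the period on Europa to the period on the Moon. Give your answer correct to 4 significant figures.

1.117

T ∝ 1/√g, so T₂/T₁ = √(g₁/g₂) = √(1.627/1.303) = 1.117.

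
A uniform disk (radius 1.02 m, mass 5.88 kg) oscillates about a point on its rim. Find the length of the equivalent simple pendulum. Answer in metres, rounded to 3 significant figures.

1.53 m

The equivalent simple-pendulum length is L_eq = I/(md), where I is about the pivot and d = 1.020 m.
I_cm = ½mR² = 3.059 kg·m², so I = I_cm + md² = 3.059 + 6.118 = 9.176 kg·m².
L_eq = 9.176/(5.88 × 1.020) = 1.53 m.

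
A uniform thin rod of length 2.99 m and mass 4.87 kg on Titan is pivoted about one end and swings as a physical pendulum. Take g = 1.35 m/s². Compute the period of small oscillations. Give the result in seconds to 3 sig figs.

For a physical pendulum T = 2π√(I/(mgd)), with d = 1.495 m from pivot to centre of mass.
I_cm = mL²/12 = 4.87 × 2.99²/12 = 3.628 kg·m²; I = I_cm + md² = 3.628 + 4.87 × 1.495² = 14.51 kg·m².
T = 2π√(14.51/(4.87 × 1.35 × 1.495)) = 7.63 s.

7.63 s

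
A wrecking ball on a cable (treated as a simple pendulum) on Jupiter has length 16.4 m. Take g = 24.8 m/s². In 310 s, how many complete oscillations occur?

T = 2π√(L/g) = 2π√(16.4/24.8) = 5.109 s.
Number of complete oscillations = ⌊310/5.109⌋ = ⌊60.67⌋ = 60.

60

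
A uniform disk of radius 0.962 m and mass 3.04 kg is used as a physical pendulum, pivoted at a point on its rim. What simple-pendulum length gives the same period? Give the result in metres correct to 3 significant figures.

The equivalent simple-pendulum length is L_eq = I/(md), where I is about the pivot and d = 0.9620 m.
I_cm = ½mR² = 1.407 kg·m², so I = I_cm + md² = 1.407 + 2.813 = 4.220 kg·m².
L_eq = 4.220/(3.04 × 0.9620) = 1.44 m.

1.44 m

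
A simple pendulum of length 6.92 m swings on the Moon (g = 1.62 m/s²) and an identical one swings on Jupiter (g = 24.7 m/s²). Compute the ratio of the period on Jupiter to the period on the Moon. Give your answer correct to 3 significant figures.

0.256

T ∝ 1/√g, so T₂/T₁ = √(g₁/g₂) = √(1.62/24.7) = 0.256.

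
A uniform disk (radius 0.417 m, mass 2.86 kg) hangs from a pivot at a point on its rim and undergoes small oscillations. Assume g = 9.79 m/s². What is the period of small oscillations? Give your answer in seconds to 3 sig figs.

I_cm = ½mr² = 0.2487 kg·m². The pivot is at distance d = 0.417 m from the centre of mass.
By the parallel-axis theorem, I = I_cm + md² = 0.2487 + 0.4973 = 0.7460 kg·m².
T = 2π√(I/(mgd)) = 2π√(0.7460/(2.86 × 9.79 × 0.417)) = 1.59 s.

1.59 s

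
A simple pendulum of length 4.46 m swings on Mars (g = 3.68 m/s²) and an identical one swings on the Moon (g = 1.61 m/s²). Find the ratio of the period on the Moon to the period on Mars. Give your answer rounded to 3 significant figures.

T ∝ 1/√g, so T₂/T₁ = √(g₁/g₂) = √(3.68/1.61) = 1.51.

1.51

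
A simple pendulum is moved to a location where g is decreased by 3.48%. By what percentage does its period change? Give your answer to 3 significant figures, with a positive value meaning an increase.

1.79%

T ∝ 1/√g, so T'/T = 1/√(0.9652) = 1.018.
Percentage change in T = (1.018 − 1) × 100% = 1.79%.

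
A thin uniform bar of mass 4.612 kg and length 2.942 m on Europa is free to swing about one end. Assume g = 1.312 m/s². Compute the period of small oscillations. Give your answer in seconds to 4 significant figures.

For a physical pendulum T = 2π√(I/(mgd)), with d = 1.4710 m from pivot to centre of mass.
I_cm = mL²/12 = 4.612 × 2.942²/12 = 3.3265 kg·m²; I = I_cm + md² = 3.3265 + 4.612 × 1.4710² = 13.306 kg·m².
T = 2π√(13.306/(4.612 × 1.312 × 1.4710)) = 7.682 s.

7.682 s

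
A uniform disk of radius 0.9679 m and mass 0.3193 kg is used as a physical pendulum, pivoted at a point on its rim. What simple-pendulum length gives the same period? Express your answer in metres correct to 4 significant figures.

1.452 m

The equivalent simple-pendulum length is L_eq = I/(md), where I is about the pivot and d = 0.96790 m.
I_cm = ½mR² = 0.14956 kg·m², so I = I_cm + md² = 0.14956 + 0.29913 = 0.44869 kg·m².
L_eq = 0.44869/(0.3193 × 0.96790) = 1.452 m.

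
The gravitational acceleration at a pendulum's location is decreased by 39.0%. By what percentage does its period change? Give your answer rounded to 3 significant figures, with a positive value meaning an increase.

28.0%

T ∝ 1/√g, so T'/T = 1/√(0.6100) = 1.280.
Percentage change in T = (1.280 − 1) × 100% = 28.0%.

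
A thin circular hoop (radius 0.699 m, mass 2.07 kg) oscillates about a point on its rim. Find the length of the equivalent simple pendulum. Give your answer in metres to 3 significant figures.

The equivalent simple-pendulum length is L_eq = I/(md), where I is about the pivot and d = 0.6990 m.
I_cm = mR² = 1.011 kg·m², so I = I_cm + md² = 1.011 + 1.011 = 2.023 kg·m².
L_eq = 2.023/(2.07 × 0.6990) = 1.40 m.

1.40 m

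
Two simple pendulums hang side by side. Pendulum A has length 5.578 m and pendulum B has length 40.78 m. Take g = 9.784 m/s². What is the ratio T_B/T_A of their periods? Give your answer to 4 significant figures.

T ∝ √L, so T_B/T_A = √(L_B/L_A) = √(40.78/5.578) = 2.704.

2.704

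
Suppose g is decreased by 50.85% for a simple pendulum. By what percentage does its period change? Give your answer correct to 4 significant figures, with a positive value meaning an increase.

42.64%

T ∝ 1/√g, so T'/T = 1/√(0.49150) = 1.4264.
Percentage change in T = (1.4264 − 1) × 100% = 42.64%.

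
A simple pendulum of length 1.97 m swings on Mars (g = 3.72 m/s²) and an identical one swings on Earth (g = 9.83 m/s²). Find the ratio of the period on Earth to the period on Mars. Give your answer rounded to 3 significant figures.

T ∝ 1/√g, so T₂/T₁ = √(g₁/g₂) = √(3.72/9.83) = 0.615.

0.615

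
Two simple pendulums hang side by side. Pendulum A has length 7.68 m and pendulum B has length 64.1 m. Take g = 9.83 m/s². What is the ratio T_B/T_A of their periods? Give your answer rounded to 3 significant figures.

T ∝ √L, so T_B/T_A = √(L_B/L_A) = √(64.1/7.68) = 2.89.

2.89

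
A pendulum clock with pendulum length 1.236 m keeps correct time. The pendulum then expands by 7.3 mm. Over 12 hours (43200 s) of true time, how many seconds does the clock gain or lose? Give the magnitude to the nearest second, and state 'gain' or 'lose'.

lose 127 s

T ∝ √L, so T'/T = √(1.24330/1.236) = 1.00295.
In 43200 s of true time the clock registers 43200/1.00295 = 43073.0 s, so it loses 127 s.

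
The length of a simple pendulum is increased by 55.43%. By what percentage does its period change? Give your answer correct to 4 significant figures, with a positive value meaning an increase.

24.67%

T ∝ √L, so T'/T = √(1.5543) = 1.2467.
Percentage change in T = (1.2467 − 1) × 100% = 24.67%.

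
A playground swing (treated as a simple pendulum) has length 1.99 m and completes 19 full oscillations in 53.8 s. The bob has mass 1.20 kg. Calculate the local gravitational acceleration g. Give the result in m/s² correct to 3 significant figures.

T = 53.8/19 = 2.832 s.
From T = 2π√(L/g), g = 4π²L/T² = 4π² × 1.99/2.832² = 9.80 m/s².

9.80 m/s²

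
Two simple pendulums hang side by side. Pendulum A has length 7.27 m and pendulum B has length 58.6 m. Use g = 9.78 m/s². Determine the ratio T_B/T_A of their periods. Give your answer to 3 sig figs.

2.84

T ∝ √L, so T_B/T_A = √(L_B/L_A) = √(58.6/7.27) = 2.84.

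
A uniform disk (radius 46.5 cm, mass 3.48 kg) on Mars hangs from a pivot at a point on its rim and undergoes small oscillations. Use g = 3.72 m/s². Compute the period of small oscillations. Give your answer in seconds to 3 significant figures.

2.72 s

I_cm = ½mr² = 0.3762 kg·m². The pivot is at distance d = 0.465 m from the centre of mass.
By the parallel-axis theorem, I = I_cm + md² = 0.3762 + 0.7525 = 1.129 kg·m².
T = 2π√(I/(mgd)) = 2π√(1.129/(3.48 × 3.72 × 0.465)) = 2.72 s.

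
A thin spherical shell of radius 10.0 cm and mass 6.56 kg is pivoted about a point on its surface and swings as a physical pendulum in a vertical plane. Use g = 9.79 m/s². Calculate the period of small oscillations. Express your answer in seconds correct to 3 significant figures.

0.820 s

I_cm = (2/3)mr² = 0.04373 kg·m². The pivot is at distance d = 0.100 m from the centre of mass.
By the parallel-axis theorem, I = I_cm + md² = 0.04373 + 0.06560 = 0.1093 kg·m².
T = 2π√(I/(mgd)) = 2π√(0.1093/(6.56 × 9.79 × 0.100)) = 0.820 s.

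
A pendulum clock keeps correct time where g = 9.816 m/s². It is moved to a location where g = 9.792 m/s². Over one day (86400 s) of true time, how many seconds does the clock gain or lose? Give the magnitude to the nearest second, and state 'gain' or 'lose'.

The clock's period scales as T ∝ 1/√g, so T'/T = √(9.816/9.792) = 1.00122.
In 86400 s of true time the clock registers 86400/1.00122 = 86294.3 s, so it loses 106 s.

lose 106 s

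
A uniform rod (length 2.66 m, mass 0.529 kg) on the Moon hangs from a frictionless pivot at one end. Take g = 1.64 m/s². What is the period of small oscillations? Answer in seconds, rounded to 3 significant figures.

6.53 s

For a physical pendulum T = 2π√(I/(mgd)), with d = 1.330 m from pivot to centre of mass.
I_cm = mL²/12 = 0.529 × 2.66²/12 = 0.3119 kg·m²; I = I_cm + md² = 0.3119 + 0.529 × 1.330² = 1.248 kg·m².
T = 2π√(1.248/(0.529 × 1.64 × 1.330)) = 6.53 s.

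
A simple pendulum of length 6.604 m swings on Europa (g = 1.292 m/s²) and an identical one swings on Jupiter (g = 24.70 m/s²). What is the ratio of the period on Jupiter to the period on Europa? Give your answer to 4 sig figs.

0.2287

T ∝ 1/√g, so T₂/T₁ = √(g₁/g₂) = √(1.292/24.70) = 0.2287.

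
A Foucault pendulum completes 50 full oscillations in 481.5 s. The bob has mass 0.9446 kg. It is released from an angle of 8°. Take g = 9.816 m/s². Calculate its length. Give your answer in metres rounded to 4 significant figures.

T = 481.5/50 = 9.6300 s.
From T = 2π√(L/g), L = gT²/(4π²) = 9.816 × 9.6300²/(4π²) = 23.06 m.

23.06 m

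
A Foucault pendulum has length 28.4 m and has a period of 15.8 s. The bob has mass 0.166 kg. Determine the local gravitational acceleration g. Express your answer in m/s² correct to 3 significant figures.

From T = 2π√(L/g), g = 4π²L/T² = 4π² × 28.4/15.80² = 4.49 m/s².

4.49 m/s²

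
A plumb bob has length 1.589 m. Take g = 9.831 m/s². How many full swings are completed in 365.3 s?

T = 2π√(L/g) = 2π√(1.589/9.831) = 2.5261 s.
Number of complete oscillations = ⌊365.3/2.5261⌋ = ⌊144.61⌋ = 144.

144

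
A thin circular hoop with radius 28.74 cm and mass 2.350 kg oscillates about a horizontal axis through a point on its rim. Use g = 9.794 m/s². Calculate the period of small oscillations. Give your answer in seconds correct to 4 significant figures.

I_cm = mr² = 0.19411 kg·m². The pivot is at distance d = 0.2874 m from the centre of mass.
By the parallel-axis theorem, I = I_cm + md² = 0.19411 + 0.19411 = 0.38821 kg·m².
T = 2π√(I/(mgd)) = 2π√(0.38821/(2.350 × 9.794 × 0.2874)) = 1.522 s.

1.522 s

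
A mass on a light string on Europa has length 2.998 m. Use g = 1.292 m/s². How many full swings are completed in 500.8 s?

52

T = 2π√(L/g) = 2π√(2.998/1.292) = 9.5712 s.
Number of complete oscillations = ⌊500.8/9.5712⌋ = ⌊52.324⌋ = 52.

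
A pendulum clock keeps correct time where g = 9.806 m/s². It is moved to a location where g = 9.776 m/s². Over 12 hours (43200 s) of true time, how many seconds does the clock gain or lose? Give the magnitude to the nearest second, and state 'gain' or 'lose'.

lose 66 s

The clock's period scales as T ∝ 1/√g, so T'/T = √(9.806/9.776) = 1.00153.
In 43200 s of true time the clock registers 43200/1.00153 = 43133.9 s, so it loses 66 s.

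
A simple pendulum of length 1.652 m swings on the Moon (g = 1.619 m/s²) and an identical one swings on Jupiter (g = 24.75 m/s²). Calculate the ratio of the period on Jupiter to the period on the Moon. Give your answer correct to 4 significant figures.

0.2558

T ∝ 1/√g, so T₂/T₁ = √(g₁/g₂) = √(1.619/24.75) = 0.2558.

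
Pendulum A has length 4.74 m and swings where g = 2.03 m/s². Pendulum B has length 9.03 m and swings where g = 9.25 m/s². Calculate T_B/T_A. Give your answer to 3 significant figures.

0.647

T = 2π√(L/g), so T_B/T_A = √((L_B/g_B)/(L_A/g_A)) = √((9.03/9.25)/(4.74/2.03)) = 0.647.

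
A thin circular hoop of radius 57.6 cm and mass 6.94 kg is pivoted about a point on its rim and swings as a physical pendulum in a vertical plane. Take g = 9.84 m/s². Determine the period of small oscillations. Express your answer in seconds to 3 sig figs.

2.15 s

I_cm = mr² = 2.303 kg·m². The pivot is at distance d = 0.576 m from the centre of mass.
By the parallel-axis theorem, I = I_cm + md² = 2.303 + 2.303 = 4.605 kg·m².
T = 2π√(I/(mgd)) = 2π√(4.605/(6.94 × 9.84 × 0.576)) = 2.15 s.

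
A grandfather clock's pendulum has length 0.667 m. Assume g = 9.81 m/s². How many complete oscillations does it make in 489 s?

298

T = 2π√(L/g) = 2π√(0.667/9.81) = 1.638 s.
Number of complete oscillations = ⌊489/1.638⌋ = ⌊298.5⌋ = 298.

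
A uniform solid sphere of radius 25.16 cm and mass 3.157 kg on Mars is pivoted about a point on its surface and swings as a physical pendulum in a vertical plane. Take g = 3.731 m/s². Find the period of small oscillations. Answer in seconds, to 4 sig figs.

I_cm = (2/5)mr² = 0.079938 kg·m². The pivot is at distance d = 0.2516 m from the centre of mass.
By the parallel-axis theorem, I = I_cm + md² = 0.079938 + 0.19985 = 0.27978 kg·m².
T = 2π√(I/(mgd)) = 2π√(0.27978/(3.157 × 3.731 × 0.2516)) = 1.931 s.

1.931 s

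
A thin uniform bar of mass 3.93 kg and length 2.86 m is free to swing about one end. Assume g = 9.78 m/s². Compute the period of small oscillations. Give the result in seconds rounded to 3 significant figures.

2.77 s

For a physical pendulum T = 2π√(I/(mgd)), with d = 1.430 m from pivot to centre of mass.
I_cm = mL²/12 = 3.93 × 2.86²/12 = 2.679 kg·m²; I = I_cm + md² = 2.679 + 3.93 × 1.430² = 10.72 kg·m².
T = 2π√(10.72/(3.93 × 9.78 × 1.430)) = 2.77 s.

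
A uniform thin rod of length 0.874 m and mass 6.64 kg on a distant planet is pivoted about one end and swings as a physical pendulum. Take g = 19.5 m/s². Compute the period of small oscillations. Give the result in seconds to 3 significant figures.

1.09 s

For a physical pendulum T = 2π√(I/(mgd)), with d = 0.4370 m from pivot to centre of mass.
I_cm = mL²/12 = 6.64 × 0.874²/12 = 0.4227 kg·m²; I = I_cm + md² = 0.4227 + 6.64 × 0.4370² = 1.691 kg·m².
T = 2π√(1.691/(6.64 × 19.5 × 0.4370)) = 1.09 s.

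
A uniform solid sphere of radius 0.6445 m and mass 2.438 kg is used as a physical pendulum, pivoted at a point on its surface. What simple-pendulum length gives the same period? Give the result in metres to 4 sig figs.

The equivalent simple-pendulum length is L_eq = I/(md), where I is about the pivot and d = 0.64450 m.
I_cm = (2/5)mR² = 0.40508 kg·m², so I = I_cm + md² = 0.40508 + 1.0127 = 1.4178 kg·m².
L_eq = 1.4178/(2.438 × 0.64450) = 0.9023 m.

0.9023 m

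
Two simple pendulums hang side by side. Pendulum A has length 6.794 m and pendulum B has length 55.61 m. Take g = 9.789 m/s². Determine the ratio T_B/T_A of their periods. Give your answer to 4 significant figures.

T ∝ √L, so T_B/T_A = √(L_B/L_A) = √(55.61/6.794) = 2.861.

2.861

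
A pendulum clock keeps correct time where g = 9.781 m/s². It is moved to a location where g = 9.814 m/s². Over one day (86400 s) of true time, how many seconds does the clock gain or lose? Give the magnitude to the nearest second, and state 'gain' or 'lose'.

The clock's period scales as T ∝ 1/√g, so T'/T = √(9.781/9.814) = 0.998317.
In 86400 s of true time the clock registers 86400/0.998317 = 86545.6 s, so it gains 146 s.

gain 146 s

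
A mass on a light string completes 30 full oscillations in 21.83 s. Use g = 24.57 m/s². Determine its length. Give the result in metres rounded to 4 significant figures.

0.3295 m

T = 21.83/30 = 0.72767 s.
From T = 2π√(L/g), L = gT²/(4π²) = 24.57 × 0.72767²/(4π²) = 0.3295 m.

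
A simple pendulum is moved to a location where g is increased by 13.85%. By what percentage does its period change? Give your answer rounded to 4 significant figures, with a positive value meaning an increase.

T ∝ 1/√g, so T'/T = 1/√(1.1385) = 0.93720.
Percentage change in T = (0.93720 − 1) × 100% = -6.280%.

-6.280%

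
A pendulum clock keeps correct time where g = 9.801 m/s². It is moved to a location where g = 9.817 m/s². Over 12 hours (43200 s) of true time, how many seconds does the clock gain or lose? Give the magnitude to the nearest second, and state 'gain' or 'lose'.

gain 35 s

The clock's period scales as T ∝ 1/√g, so T'/T = √(9.801/9.817) = 0.999185.
In 43200 s of true time the clock registers 43200/0.999185 = 43235.2 s, so it gains 35 s.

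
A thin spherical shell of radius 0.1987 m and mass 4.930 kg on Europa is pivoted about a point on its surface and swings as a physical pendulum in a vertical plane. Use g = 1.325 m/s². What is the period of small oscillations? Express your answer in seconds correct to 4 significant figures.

I_cm = (2/3)mr² = 0.12976 kg·m². The pivot is at distance d = 0.1987 m from the centre of mass.
By the parallel-axis theorem, I = I_cm + md² = 0.12976 + 0.19464 = 0.32441 kg·m².
T = 2π√(I/(mgd)) = 2π√(0.32441/(4.930 × 1.325 × 0.1987)) = 3.141 s.

3.141 s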